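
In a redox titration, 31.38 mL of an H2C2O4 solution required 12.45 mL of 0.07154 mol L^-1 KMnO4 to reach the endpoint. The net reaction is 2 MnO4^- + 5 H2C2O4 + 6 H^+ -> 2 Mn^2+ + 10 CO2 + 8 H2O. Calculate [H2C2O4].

0.0710 M

n(KMnO4) = 0.07154 x 0.01245 = 0.0008907 mol.
From the balanced equation, 2 mol KMnO4 reacts with 5 mol H2C2O4, so n(H2C2O4) = 0.0008907 x 5/2 = 0.002227 mol.
[H2C2O4] = 0.002227 / 0.03138 L = 0.0710 M.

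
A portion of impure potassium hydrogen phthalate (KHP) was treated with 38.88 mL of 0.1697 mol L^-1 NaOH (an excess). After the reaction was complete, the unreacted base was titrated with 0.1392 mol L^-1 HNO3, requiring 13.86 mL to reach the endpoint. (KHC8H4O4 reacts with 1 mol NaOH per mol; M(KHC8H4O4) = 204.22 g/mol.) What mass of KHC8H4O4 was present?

0.953 g

Total n(NaOH) added = 0.1697 x 0.03888 = 0.006598 mol.
n(HNO3) used = 0.1392 x 0.01386 = 0.001929 mol, which equals the excess n(NaOH).
So n(NaOH) consumed by the sample = 0.006598 - 0.001929 = 0.004669 mol.
n(KHC8H4O4) = 0.004669 / 1 = 0.004669 mol.
mass = 0.004669 mol x 204.22 g/mol = 0.953 g.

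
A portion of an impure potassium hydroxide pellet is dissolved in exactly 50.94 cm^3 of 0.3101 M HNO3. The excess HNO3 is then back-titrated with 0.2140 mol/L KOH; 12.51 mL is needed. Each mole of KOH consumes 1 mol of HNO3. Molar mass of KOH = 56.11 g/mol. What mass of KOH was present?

Total n(HNO3) added = 0.3101 x 0.05094 = 0.01580 mol.
n(KOH) used = 0.2140 x 0.01251 = 0.002677 mol, which equals the excess n(HNO3).
So n(HNO3) consumed by the sample = 0.01580 - 0.002677 = 0.01312 mol.
n(KOH) = 0.01312 / 1 = 0.01312 mol.
mass = 0.01312 mol x 56.11 g/mol = 0.736 g.

0.736 g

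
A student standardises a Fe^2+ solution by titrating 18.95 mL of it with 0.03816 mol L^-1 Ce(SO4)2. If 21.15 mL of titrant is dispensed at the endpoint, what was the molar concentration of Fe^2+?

n(Ce(SO4)2) = 0.03816 x 0.02115 = 0.0008071 mol.
From the balanced equation, 1 mol Ce(SO4)2 reacts with 1 mol Fe^2+, so n(Fe^2+) = 0.0008071 x 1/1 = 0.0008071 mol.
[Fe^2+] = 0.0008071 / 0.01895 L = 0.0426 M.

0.0426 M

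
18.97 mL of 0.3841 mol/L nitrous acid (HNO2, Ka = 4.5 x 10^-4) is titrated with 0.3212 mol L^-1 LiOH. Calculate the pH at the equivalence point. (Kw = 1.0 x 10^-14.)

n(HNO2) = 0.3841 x 0.01897 = 0.007286 mol; V(LiOH) at equivalence = 0.007286/0.3212 = 0.02268 L.
At equivalence all the acid is converted to NO2-; total volume = 0.01897 + 0.02268 = 0.04165 L, so [NO2-] = 0.007286/0.04165 = 0.1749 M.
Kb = Kw/Ka = 1.0e-14 / 4.5 x 10^-4 = 2.22e-11.
[OH^-] = sqrt(Kb x [NO2-]) = sqrt(2.22e-11 x 0.1749) = 1.97e-6 M.
pOH = 5.71, so pH = 14.00 - 5.71 = 8.29.

8.29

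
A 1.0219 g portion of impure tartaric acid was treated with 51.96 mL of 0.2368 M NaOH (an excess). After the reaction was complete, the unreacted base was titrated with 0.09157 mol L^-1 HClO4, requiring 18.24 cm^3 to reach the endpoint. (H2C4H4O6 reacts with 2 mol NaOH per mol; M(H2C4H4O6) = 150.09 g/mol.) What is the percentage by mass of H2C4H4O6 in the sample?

Total n(NaOH) added = 0.2368 x 0.05196 = 0.01230 mol.
n(HClO4) used = 0.09157 x 0.01824 = 0.001670 mol, which equals the excess n(NaOH).
So n(NaOH) consumed by the sample = 0.01230 - 0.001670 = 0.01063 mol.
n(H2C4H4O6) = 0.01063 / 2 = 0.005317 mol.
mass H2C4H4O6 = 0.005317 x 150.09 = 0.7980 g, so %H2C4H4O6 = 0.7980/1.0219 x 100 = 78.1%.

78.1%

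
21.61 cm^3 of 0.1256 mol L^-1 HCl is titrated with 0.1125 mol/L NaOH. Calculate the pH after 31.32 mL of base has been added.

n(acid) = 0.1256 x 0.02161 = 0.002714 mol; n(NaOH) added = 0.1125 x 0.03132 = 0.003524 mol.
Base is in excess by 0.003524 - 0.002714 = 0.0008093 mol in a total volume of 0.05293 L.
[OH^-] = 0.0008093/0.05293 = 0.01529 M, so pOH = 1.82 and pH = 14.00 - 1.82 = 12.18.

12.18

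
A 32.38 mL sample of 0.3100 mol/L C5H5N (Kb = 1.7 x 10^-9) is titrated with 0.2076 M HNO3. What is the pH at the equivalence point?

n(C5H5N) = 0.3100 x 0.03238 = 0.01004 mol; V(HNO3) at equivalence = 0.01004/0.2076 = 0.04835 L.
At equivalence the base is fully converted to C5H5NH+; total volume = 0.08073 L, so [C5H5NH+] = 0.01004/0.08073 = 0.1243 M.
Ka(C5H5NH+) = Kw/Kb = 1.0e-14 / 1.7 x 10^-9 = 5.88e-6.
[H^+] = sqrt(Ka x [C5H5NH+]) = sqrt(5.88e-6 x 0.1243) = 0.000855 M.
pH = -log(0.000855) = 3.07.

3.07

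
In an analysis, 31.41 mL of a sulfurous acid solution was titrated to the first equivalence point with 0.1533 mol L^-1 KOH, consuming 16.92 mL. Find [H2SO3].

0.0826 M

n(KOH) = 0.1533 x 0.01692 = 0.002594 mol.
At the first equivalence point, 1 mol OH^- react per mol H2SO3, so n(H2SO3) = 0.002594 / 1 = 0.002594 mol.
[H2SO3] = 0.002594 / 0.03141 L = 0.0826 M.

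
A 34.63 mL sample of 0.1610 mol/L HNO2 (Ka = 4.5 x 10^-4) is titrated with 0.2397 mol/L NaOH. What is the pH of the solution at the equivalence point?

n(HNO2) = 0.1610 x 0.03463 = 0.005575 mol; V(NaOH) at equivalence = 0.005575/0.2397 = 0.02326 L.
At equivalence all the acid is converted to NO2-; total volume = 0.03463 + 0.02326 = 0.05789 L, so [NO2-] = 0.005575/0.05789 = 0.09631 M.
Kb = Kw/Ka = 1.0e-14 / 4.5 x 10^-4 = 2.22e-11.
[OH^-] = sqrt(Kb x [NO2-]) = sqrt(2.22e-11 x 0.09631) = 1.46e-6 M.
pOH = 5.83, so pH = 14.00 - 5.83 = 8.17.

8.17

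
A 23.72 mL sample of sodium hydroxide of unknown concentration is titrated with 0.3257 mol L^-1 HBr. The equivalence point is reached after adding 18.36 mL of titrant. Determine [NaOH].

n(HBr) delivered = 0.3257 x 0.01836 = 0.005980 mol.
For a 1:1 reaction, n(NaOH) = 0.005980 mol.
[NaOH] = 0.005980 mol / 0.02372 L = 0.252 M.

0.252 M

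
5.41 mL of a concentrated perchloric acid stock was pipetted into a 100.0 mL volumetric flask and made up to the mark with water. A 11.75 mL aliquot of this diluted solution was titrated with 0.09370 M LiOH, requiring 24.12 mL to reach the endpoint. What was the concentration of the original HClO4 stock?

3.56 M

n(LiOH) = 0.09370 x 0.02412 = 0.002260 mol.
n(HClO4) in the aliquot = 0.002260 mol.
[diluted HClO4] = 0.002260 / 0.01175 = 0.1923 M.
Dilution factor = 100.0/5.410 = 18.48, so [stock] = 0.1923 x 18.48 = 3.56 M.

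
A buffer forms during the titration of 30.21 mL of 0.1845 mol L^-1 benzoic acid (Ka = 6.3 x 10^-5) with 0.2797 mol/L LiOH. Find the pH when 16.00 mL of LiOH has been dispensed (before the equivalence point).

Initial n(C6H5COOH) = 0.1845 x 0.03021 = 0.005574 mol.
n(LiOH) added = 0.2797 x 0.01600 = 0.004475 mol, converting that many moles of C6H5COOH to C6H5COO-.
Remaining n(C6H5COOH) = 0.001099 mol; n(C6H5COO-) = 0.004475 mol.
By Henderson-Hasselbalch, pH = pKa + log([A^-]/[HA]) = 4.20 + log(0.004475/0.001099) = 4.20 + (+0.61) = 4.81.

4.81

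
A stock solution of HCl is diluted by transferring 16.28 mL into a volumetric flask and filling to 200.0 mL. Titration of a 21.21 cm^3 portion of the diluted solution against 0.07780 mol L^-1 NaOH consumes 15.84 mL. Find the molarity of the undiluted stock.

n(NaOH) = 0.07780 x 0.01584 = 0.001232 mol.
n(HCl) in the aliquot = 0.001232 mol.
[diluted HCl] = 0.001232 / 0.02121 = 0.05810 M.
Dilution factor = 200.0/16.28 = 12.29, so [stock] = 0.05810 x 12.29 = 0.714 M.

0.714 M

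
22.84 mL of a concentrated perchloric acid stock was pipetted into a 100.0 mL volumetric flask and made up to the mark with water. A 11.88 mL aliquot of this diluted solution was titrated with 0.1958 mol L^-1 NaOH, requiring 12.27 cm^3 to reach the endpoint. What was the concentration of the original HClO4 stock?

0.885 M

n(NaOH) = 0.1958 x 0.01227 = 0.002402 mol.
n(HClO4) in the aliquot = 0.002402 mol.
[diluted HClO4] = 0.002402 / 0.01188 = 0.2022 M.
Dilution factor = 100.0/22.84 = 4.378, so [stock] = 0.2022 x 4.378 = 0.885 M.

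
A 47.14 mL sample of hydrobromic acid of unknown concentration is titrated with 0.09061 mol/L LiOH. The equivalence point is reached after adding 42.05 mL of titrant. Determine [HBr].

n(LiOH) delivered = 0.09061 x 0.04205 = 0.003810 mol.
For a 1:1 reaction, n(HBr) = 0.003810 mol.
[HBr] = 0.003810 mol / 0.04714 L = 0.0808 M.

0.0808 M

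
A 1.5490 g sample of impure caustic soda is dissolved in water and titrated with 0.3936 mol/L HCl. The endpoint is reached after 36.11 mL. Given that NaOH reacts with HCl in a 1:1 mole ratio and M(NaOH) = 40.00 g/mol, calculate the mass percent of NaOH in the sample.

n(HCl) = 0.3936 x 0.03611 = 0.01421 mol.
n(NaOH) = 0.01421 / 1 = 0.01421 mol.
mass of NaOH = 0.01421 x 40.00 = 0.5685 g.
% purity = 0.5685 / 1.5490 x 100 = 36.7%.

36.7%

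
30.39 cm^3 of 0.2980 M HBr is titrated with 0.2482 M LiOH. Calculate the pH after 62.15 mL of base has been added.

12.84

n(acid) = 0.2980 x 0.03039 = 0.009056 mol; n(LiOH) added = 0.2482 x 0.06215 = 0.01543 mol.
Base is in excess by 0.01543 - 0.009056 = 0.006369 mol in a total volume of 0.09254 L.
[OH^-] = 0.006369/0.09254 = 0.06883 M, so pOH = 1.16 and pH = 14.00 - 1.16 = 12.84.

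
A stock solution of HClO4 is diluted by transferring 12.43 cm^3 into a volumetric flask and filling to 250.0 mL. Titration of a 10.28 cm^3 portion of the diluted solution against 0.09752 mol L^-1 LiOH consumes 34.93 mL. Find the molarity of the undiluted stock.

6.66 M

n(LiOH) = 0.09752 x 0.03493 = 0.003406 mol.
n(HClO4) in the aliquot = 0.003406 mol.
[diluted HClO4] = 0.003406 / 0.01028 = 0.3314 M.
Dilution factor = 250.0/12.43 = 20.11, so [stock] = 0.3314 x 20.11 = 6.66 M.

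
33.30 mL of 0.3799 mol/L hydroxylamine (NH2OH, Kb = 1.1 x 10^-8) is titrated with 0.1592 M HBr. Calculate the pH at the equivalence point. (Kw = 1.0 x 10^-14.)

n(NH2OH) = 0.3799 x 0.03330 = 0.01265 mol; V(HBr) at equivalence = 0.01265/0.1592 = 0.07946 L.
At equivalence the base is fully converted to NH3OH+; total volume = 0.1128 L, so [NH3OH+] = 0.01265/0.1128 = 0.1122 M.
Ka(NH3OH+) = Kw/Kb = 1.0e-14 / 1.1 x 10^-8 = 9.09e-7.
[H^+] = sqrt(Ka x [NH3OH+]) = sqrt(9.09e-7 x 0.1122) = 0.000319 M.
pH = -log(0.000319) = 3.50.

3.50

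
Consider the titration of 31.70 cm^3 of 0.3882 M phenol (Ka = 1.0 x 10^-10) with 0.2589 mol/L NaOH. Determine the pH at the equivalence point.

11.60

n(C6H5OH) = 0.3882 x 0.03170 = 0.01231 mol; V(NaOH) at equivalence = 0.01231/0.2589 = 0.04753 L.
At equivalence all the acid is converted to C6H5O-; total volume = 0.03170 + 0.04753 = 0.07923 L, so [C6H5O-] = 0.01231/0.07923 = 0.1553 M.
Kb = Kw/Ka = 1.0e-14 / 1.0 x 10^-10 = 0.000100.
[OH^-] = sqrt(Kb x [C6H5O-]) = sqrt(0.000100 x 0.1553) = 0.00394 M.
pOH = 2.40, so pH = 14.00 - 2.40 = 11.60.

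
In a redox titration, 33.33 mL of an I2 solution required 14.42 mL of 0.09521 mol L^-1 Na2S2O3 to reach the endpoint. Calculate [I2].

n(Na2S2O3) = 0.09521 x 0.01442 = 0.001373 mol.
From the balanced equation, 2 mol Na2S2O3 reacts with 1 mol I2, so n(I2) = 0.001373 x 1/2 = 0.0006865 mol.
[I2] = 0.0006865 / 0.03333 L = 0.0206 M.

0.0206 M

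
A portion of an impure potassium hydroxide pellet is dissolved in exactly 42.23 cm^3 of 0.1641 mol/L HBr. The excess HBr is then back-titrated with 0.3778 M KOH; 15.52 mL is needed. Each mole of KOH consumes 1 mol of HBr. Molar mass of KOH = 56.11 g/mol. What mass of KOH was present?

0.0598 g

Total n(HBr) added = 0.1641 x 0.04223 = 0.006930 mol.
n(KOH) used = 0.3778 x 0.01552 = 0.005863 mol, which equals the excess n(HBr).
So n(HBr) consumed by the sample = 0.006930 - 0.005863 = 0.001066 mol.
n(KOH) = 0.001066 / 1 = 0.001066 mol.
mass = 0.001066 mol x 56.11 g/mol = 0.0598 g.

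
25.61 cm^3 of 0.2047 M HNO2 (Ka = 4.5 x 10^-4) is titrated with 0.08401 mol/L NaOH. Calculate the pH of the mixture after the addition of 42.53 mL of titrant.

Initial n(HNO2) = 0.2047 x 0.02561 = 0.005242 mol.
n(NaOH) added = 0.08401 x 0.04253 = 0.003573 mol, converting that many moles of HNO2 to NO2-.
Remaining n(HNO2) = 0.001669 mol; n(NO2-) = 0.003573 mol.
By Henderson-Hasselbalch, pH = pKa + log([A^-]/[HA]) = 3.35 + log(0.003573/0.001669) = 3.35 + (+0.33) = 3.68.

3.68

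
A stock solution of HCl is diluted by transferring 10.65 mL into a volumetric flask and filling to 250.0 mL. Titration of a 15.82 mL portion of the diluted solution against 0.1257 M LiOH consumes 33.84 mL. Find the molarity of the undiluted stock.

6.31 M

n(LiOH) = 0.1257 x 0.03384 = 0.004254 mol.
n(HCl) in the aliquot = 0.004254 mol.
[diluted HCl] = 0.004254 / 0.01582 = 0.2689 M.
Dilution factor = 250.0/10.65 = 23.47, so [stock] = 0.2689 x 23.47 = 6.31 M.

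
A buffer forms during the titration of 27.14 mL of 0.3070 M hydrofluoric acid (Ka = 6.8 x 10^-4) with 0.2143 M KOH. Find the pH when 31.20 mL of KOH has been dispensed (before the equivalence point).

Initial n(HF) = 0.3070 x 0.02714 = 0.008332 mol.
n(KOH) added = 0.2143 x 0.03120 = 0.006686 mol, converting that many moles of HF to F-.
Remaining n(HF) = 0.001646 mol; n(F-) = 0.006686 mol.
By Henderson-Hasselbalch, pH = pKa + log([A^-]/[HA]) = 3.17 + log(0.006686/0.001646) = 3.17 + (+0.61) = 3.78.

3.78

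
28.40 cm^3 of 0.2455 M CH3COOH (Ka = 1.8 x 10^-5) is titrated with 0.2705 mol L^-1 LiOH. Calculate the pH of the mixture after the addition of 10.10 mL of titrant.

Initial n(CH3COOH) = 0.2455 x 0.02840 = 0.006972 mol.
n(LiOH) added = 0.2705 x 0.01010 = 0.002732 mol, converting that many moles of CH3COOH to CH3COO-.
Remaining n(CH3COOH) = 0.004240 mol; n(CH3COO-) = 0.002732 mol.
By Henderson-Hasselbalch, pH = pKa + log([A^-]/[HA]) = 4.74 + log(0.002732/0.004240) = 4.74 + (-0.19) = 4.55.

4.55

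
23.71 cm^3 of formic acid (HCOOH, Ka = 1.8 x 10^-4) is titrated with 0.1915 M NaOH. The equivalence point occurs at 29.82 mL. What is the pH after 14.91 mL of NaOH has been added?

3.74

14.91 mL is exactly half the equivalence volume (29.82/2), i.e. the half-equivalence point.
There, n(HA) = n(A^-), so pH = pKa = -log(1.8 x 10^-4) = 3.74.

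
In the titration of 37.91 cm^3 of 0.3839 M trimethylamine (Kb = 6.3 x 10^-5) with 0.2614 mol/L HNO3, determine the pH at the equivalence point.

n((CH3)3N) = 0.3839 x 0.03791 = 0.01455 mol; V(HNO3) at equivalence = 0.01455/0.2614 = 0.05568 L.
At equivalence the base is fully converted to (CH3)3NH+; total volume = 0.09359 L, so [(CH3)3NH+] = 0.01455/0.09359 = 0.1555 M.
Ka((CH3)3NH+) = Kw/Kb = 1.0e-14 / 6.3 x 10^-5 = 1.59e-10.
[H^+] = sqrt(Ka x [(CH3)3NH+]) = sqrt(1.59e-10 x 0.1555) = 4.97e-6 M.
pH = -log(4.97e-6) = 5.30.

5.30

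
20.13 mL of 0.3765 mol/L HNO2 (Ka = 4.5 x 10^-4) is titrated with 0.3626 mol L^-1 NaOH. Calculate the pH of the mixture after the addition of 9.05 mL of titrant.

3.23

Initial n(HNO2) = 0.3765 x 0.02013 = 0.007579 mol.
n(NaOH) added = 0.3626 x 0.009050 = 0.003282 mol, converting that many moles of HNO2 to NO2-.
Remaining n(HNO2) = 0.004297 mol; n(NO2-) = 0.003282 mol.
By Henderson-Hasselbalch, pH = pKa + log([A^-]/[HA]) = 3.35 + log(0.003282/0.004297) = 3.35 + (-0.12) = 3.23.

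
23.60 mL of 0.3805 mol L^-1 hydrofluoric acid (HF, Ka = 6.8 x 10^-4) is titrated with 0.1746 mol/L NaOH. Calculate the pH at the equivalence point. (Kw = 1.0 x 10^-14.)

8.12

n(HF) = 0.3805 x 0.02360 = 0.008980 mol; V(NaOH) at equivalence = 0.008980/0.1746 = 0.05143 L.
At equivalence all the acid is converted to F-; total volume = 0.02360 + 0.05143 = 0.07503 L, so [F-] = 0.008980/0.07503 = 0.1197 M.
Kb = Kw/Ka = 1.0e-14 / 6.8 x 10^-4 = 1.47e-11.
[OH^-] = sqrt(Kb x [F-]) = sqrt(1.47e-11 x 0.1197) = 1.33e-6 M.
pOH = 5.88, so pH = 14.00 - 5.88 = 8.12.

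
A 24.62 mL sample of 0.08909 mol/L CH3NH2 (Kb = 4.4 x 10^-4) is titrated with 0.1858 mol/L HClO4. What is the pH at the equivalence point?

5.93

n(CH3NH2) = 0.08909 x 0.02462 = 0.002193 mol; V(HClO4) at equivalence = 0.002193/0.1858 = 0.01181 L.
At equivalence the base is fully converted to CH3NH3+; total volume = 0.03643 L, so [CH3NH3+] = 0.002193/0.03643 = 0.06022 M.
Ka(CH3NH3+) = Kw/Kb = 1.0e-14 / 4.4 x 10^-4 = 2.27e-11.
[H^+] = sqrt(Ka x [CH3NH3+]) = sqrt(2.27e-11 x 0.06022) = 1.17e-6 M.
pH = -log(1.17e-6) = 5.93.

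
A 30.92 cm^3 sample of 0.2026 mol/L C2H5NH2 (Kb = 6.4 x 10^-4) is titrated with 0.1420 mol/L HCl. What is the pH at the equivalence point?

n(C2H5NH2) = 0.2026 x 0.03092 = 0.006264 mol; V(HCl) at equivalence = 0.006264/0.1420 = 0.04412 L.
At equivalence the base is fully converted to C2H5NH3+; total volume = 0.07504 L, so [C2H5NH3+] = 0.006264/0.07504 = 0.08349 M.
Ka(C2H5NH3+) = Kw/Kb = 1.0e-14 / 6.4 x 10^-4 = 1.56e-11.
[H^+] = sqrt(Ka x [C2H5NH3+]) = sqrt(1.56e-11 x 0.08349) = 1.14e-6 M.
pH = -log(1.14e-6) = 5.94.

5.94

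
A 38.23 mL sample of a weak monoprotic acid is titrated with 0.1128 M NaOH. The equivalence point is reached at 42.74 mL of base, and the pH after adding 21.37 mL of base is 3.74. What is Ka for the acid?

21.37 mL is half of the equivalence volume, so this is the half-equivalence point where [HA] = [A^-].
At half-equivalence pH = pKa, so pKa = 3.74.
Ka = 10^(-3.74) = 1.8 x 10^-4.

1.8 x 10^-4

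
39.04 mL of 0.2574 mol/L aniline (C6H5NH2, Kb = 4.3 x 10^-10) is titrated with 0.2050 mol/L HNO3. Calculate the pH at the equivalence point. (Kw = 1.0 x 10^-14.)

2.79

n(C6H5NH2) = 0.2574 x 0.03904 = 0.01005 mol; V(HNO3) at equivalence = 0.01005/0.2050 = 0.04902 L.
At equivalence the base is fully converted to C6H5NH3+; total volume = 0.08806 L, so [C6H5NH3+] = 0.01005/0.08806 = 0.1141 M.
Ka(C6H5NH3+) = Kw/Kb = 1.0e-14 / 4.3 x 10^-10 = 2.33e-5.
[H^+] = sqrt(Ka x [C6H5NH3+]) = sqrt(2.33e-5 x 0.1141) = 0.00163 M.
pH = -log(0.00163) = 2.79.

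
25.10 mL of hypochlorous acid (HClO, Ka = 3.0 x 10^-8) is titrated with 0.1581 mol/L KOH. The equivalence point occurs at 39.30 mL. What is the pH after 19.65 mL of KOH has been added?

7.52

19.65 mL is exactly half the equivalence volume (39.30/2), i.e. the half-equivalence point.
There, n(HA) = n(A^-), so pH = pKa = -log(3.0 x 10^-8) = 7.52.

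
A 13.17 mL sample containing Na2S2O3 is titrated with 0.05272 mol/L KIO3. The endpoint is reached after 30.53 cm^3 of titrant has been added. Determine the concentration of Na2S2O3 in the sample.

0.733 M

n(KIO3) = 0.05272 x 0.03053 = 0.001610 mol.
From the balanced equation, 1 mol KIO3 reacts with 6 mol Na2S2O3, so n(Na2S2O3) = 0.001610 x 6/1 = 0.009657 mol.
[Na2S2O3] = 0.009657 / 0.01317 L = 0.733 M.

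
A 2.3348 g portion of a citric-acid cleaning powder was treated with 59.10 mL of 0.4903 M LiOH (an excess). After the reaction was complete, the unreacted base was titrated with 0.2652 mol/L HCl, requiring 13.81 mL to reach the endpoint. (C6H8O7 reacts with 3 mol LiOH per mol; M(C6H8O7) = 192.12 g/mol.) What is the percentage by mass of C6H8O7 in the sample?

69.4%

Total n(LiOH) added = 0.4903 x 0.05910 = 0.02898 mol.
n(HCl) used = 0.2652 x 0.01381 = 0.003662 mol, which equals the excess n(LiOH).
So n(LiOH) consumed by the sample = 0.02898 - 0.003662 = 0.02531 mol.
n(C6H8O7) = 0.02531 / 3 = 0.008438 mol.
mass C6H8O7 = 0.008438 x 192.12 = 1.621 g, so %C6H8O7 = 1.621/2.3348 x 100 = 69.4%.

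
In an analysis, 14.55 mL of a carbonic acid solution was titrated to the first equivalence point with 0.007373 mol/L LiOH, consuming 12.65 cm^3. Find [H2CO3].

n(LiOH) = 0.007373 x 0.01265 = 9.327e-5 mol.
At the first equivalence point, 1 mol OH^- react per mol H2CO3, so n(H2CO3) = 9.327e-5 / 1 = 9.327e-5 mol.
[H2CO3] = 9.327e-5 / 0.01455 L = 0.00641 M.

0.00641 M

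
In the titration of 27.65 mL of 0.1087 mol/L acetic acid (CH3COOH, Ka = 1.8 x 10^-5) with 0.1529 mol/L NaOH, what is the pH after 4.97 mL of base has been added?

Initial n(CH3COOH) = 0.1087 x 0.02765 = 0.003006 mol.
n(NaOH) added = 0.1529 x 0.004970 = 0.0007599 mol, converting that many moles of CH3COOH to CH3COO-.
Remaining n(CH3COOH) = 0.002246 mol; n(CH3COO-) = 0.0007599 mol.
By Henderson-Hasselbalch, pH = pKa + log([A^-]/[HA]) = 4.74 + log(0.0007599/0.002246) = 4.74 + (-0.47) = 4.27.

4.27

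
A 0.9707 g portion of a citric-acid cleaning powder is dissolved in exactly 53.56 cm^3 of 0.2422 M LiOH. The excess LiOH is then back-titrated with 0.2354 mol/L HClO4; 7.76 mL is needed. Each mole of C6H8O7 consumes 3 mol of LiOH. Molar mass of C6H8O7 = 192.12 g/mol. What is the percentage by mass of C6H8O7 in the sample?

Total n(LiOH) added = 0.2422 x 0.05356 = 0.01297 mol.
n(HClO4) used = 0.2354 x 0.007760 = 0.001827 mol, which equals the excess n(LiOH).
So n(LiOH) consumed by the sample = 0.01297 - 0.001827 = 0.01115 mol.
n(C6H8O7) = 0.01115 / 3 = 0.003715 mol.
mass C6H8O7 = 0.003715 x 192.12 = 0.7138 g, so %C6H8O7 = 0.7138/0.9707 x 100 = 73.5%.

73.5%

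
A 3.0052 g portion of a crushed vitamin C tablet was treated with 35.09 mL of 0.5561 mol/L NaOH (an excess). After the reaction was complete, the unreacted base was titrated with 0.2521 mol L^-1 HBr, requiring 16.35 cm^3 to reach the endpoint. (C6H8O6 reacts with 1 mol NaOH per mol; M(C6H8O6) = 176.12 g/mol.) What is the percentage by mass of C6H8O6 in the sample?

90.2%

Total n(NaOH) added = 0.5561 x 0.03509 = 0.01951 mol.
n(HBr) used = 0.2521 x 0.01635 = 0.004122 mol, which equals the excess n(NaOH).
So n(NaOH) consumed by the sample = 0.01951 - 0.004122 = 0.01539 mol.
n(C6H8O6) = 0.01539 / 1 = 0.01539 mol.
mass C6H8O6 = 0.01539 x 176.12 = 2.711 g, so %C6H8O6 = 2.711/3.0052 x 100 = 90.2%.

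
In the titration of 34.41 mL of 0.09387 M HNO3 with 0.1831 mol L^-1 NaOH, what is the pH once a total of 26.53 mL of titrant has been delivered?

12.43

n(acid) = 0.09387 x 0.03441 = 0.003230 mol; n(NaOH) added = 0.1831 x 0.02653 = 0.004858 mol.
Base is in excess by 0.004858 - 0.003230 = 0.001628 mol in a total volume of 0.06094 L.
[OH^-] = 0.001628/0.06094 = 0.02671 M, so pOH = 1.57 and pH = 14.00 - 1.57 = 12.43.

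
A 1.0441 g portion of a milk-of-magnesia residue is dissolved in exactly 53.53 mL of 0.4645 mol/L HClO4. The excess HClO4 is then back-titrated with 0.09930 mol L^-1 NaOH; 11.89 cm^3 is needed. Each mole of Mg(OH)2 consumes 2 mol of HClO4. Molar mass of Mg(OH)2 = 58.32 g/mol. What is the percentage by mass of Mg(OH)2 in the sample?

66.1%

Total n(HClO4) added = 0.4645 x 0.05353 = 0.02486 mol.
n(NaOH) used = 0.09930 x 0.01189 = 0.001181 mol, which equals the excess n(HClO4).
So n(HClO4) consumed by the sample = 0.02486 - 0.001181 = 0.02368 mol.
n(Mg(OH)2) = 0.02368 / 2 = 0.01184 mol.
mass Mg(OH)2 = 0.01184 x 58.32 = 0.6906 g, so %Mg(OH)2 = 0.6906/1.0441 x 100 = 66.1%.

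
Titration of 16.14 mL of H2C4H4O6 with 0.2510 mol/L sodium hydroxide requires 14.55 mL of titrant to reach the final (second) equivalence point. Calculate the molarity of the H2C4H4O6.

n(NaOH) = 0.2510 x 0.01455 = 0.003652 mol.
At the final (second) equivalence point, 2 mol OH^- react per mol H2C4H4O6, so n(H2C4H4O6) = 0.003652 / 2 = 0.001826 mol.
[H2C4H4O6] = 0.001826 / 0.01614 L = 0.113 M.

0.113 M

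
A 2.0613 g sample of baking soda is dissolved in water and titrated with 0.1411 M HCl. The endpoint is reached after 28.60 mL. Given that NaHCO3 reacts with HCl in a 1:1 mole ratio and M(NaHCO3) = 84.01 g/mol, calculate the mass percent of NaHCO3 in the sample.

n(HCl) = 0.1411 x 0.02860 = 0.004035 mol.
n(NaHCO3) = 0.004035 / 1 = 0.004035 mol.
mass of NaHCO3 = 0.004035 x 84.01 = 0.3390 g.
% purity = 0.3390 / 2.0613 x 100 = 16.4%.

16.4%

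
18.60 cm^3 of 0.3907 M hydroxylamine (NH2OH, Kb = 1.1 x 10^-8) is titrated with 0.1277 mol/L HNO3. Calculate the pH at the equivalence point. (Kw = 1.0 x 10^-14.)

3.53

n(NH2OH) = 0.3907 x 0.01860 = 0.007267 mol; V(HNO3) at equivalence = 0.007267/0.1277 = 0.05691 L.
At equivalence the base is fully converted to NH3OH+; total volume = 0.07551 L, so [NH3OH+] = 0.007267/0.07551 = 0.09624 M.
Ka(NH3OH+) = Kw/Kb = 1.0e-14 / 1.1 x 10^-8 = 9.09e-7.
[H^+] = sqrt(Ka x [NH3OH+]) = sqrt(9.09e-7 x 0.09624) = 0.000296 M.
pH = -log(0.000296) = 3.53.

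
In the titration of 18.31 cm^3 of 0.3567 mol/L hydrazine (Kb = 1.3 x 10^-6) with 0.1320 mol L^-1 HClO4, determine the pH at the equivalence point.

4.57

n(N2H4) = 0.3567 x 0.01831 = 0.006531 mol; V(HClO4) at equivalence = 0.006531/0.1320 = 0.04948 L.
At equivalence the base is fully converted to N2H5+; total volume = 0.06779 L, so [N2H5+] = 0.006531/0.06779 = 0.09635 M.
Ka(N2H5+) = Kw/Kb = 1.0e-14 / 1.3 x 10^-6 = 7.69e-9.
[H^+] = sqrt(Ka x [N2H5+]) = sqrt(7.69e-9 x 0.09635) = 2.72e-5 M.
pH = -log(2.72e-5) = 4.57.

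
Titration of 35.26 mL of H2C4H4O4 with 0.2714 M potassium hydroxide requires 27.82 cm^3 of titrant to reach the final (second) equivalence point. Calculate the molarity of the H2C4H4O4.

0.107 M

n(KOH) = 0.2714 x 0.02782 = 0.007550 mol.
At the final (second) equivalence point, 2 mol OH^- react per mol H2C4H4O4, so n(H2C4H4O4) = 0.007550 / 2 = 0.003775 mol.
[H2C4H4O4] = 0.003775 / 0.03526 L = 0.107 M.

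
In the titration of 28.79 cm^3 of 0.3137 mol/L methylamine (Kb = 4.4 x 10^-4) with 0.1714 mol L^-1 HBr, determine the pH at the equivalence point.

5.80

n(CH3NH2) = 0.3137 x 0.02879 = 0.009031 mol; V(HBr) at equivalence = 0.009031/0.1714 = 0.05269 L.
At equivalence the base is fully converted to CH3NH3+; total volume = 0.08148 L, so [CH3NH3+] = 0.009031/0.08148 = 0.1108 M.
Ka(CH3NH3+) = Kw/Kb = 1.0e-14 / 4.4 x 10^-4 = 2.27e-11.
[H^+] = sqrt(Ka x [CH3NH3+]) = sqrt(2.27e-11 x 0.1108) = 1.59e-6 M.
pH = -log(1.59e-6) = 5.80.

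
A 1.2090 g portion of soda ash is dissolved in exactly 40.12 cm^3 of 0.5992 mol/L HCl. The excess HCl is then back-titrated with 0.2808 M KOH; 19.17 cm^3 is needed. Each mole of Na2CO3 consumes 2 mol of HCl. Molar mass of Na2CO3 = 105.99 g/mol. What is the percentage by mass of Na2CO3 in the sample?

81.8%

Total n(HCl) added = 0.5992 x 0.04012 = 0.02404 mol.
n(KOH) used = 0.2808 x 0.01917 = 0.005383 mol, which equals the excess n(HCl).
So n(HCl) consumed by the sample = 0.02404 - 0.005383 = 0.01866 mol.
n(Na2CO3) = 0.01866 / 2 = 0.009328 mol.
mass Na2CO3 = 0.009328 x 105.99 = 0.9887 g, so %Na2CO3 = 0.9887/1.2090 x 100 = 81.8%.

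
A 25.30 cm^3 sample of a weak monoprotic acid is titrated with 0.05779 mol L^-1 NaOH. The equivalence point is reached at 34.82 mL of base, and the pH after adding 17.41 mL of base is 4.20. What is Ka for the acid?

6.3 x 10^-5

17.41 mL is half of the equivalence volume, so this is the half-equivalence point where [HA] = [A^-].
At half-equivalence pH = pKa, so pKa = 4.20.
Ka = 10^(-4.20) = 6.3 x 10^-5.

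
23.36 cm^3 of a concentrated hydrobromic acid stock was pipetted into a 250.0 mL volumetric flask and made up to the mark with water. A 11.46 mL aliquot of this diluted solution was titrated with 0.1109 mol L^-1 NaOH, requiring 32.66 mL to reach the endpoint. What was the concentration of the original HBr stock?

3.38 M

n(NaOH) = 0.1109 x 0.03266 = 0.003622 mol.
n(HBr) in the aliquot = 0.003622 mol.
[diluted HBr] = 0.003622 / 0.01146 = 0.3161 M.
Dilution factor = 250.0/23.36 = 10.70, so [stock] = 0.3161 x 10.70 = 3.38 M.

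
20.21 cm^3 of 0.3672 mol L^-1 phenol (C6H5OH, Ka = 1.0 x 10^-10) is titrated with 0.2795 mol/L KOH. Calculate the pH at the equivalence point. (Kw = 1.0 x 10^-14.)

11.60

n(C6H5OH) = 0.3672 x 0.02021 = 0.007421 mol; V(KOH) at equivalence = 0.007421/0.2795 = 0.02655 L.
At equivalence all the acid is converted to C6H5O-; total volume = 0.02021 + 0.02655 = 0.04676 L, so [C6H5O-] = 0.007421/0.04676 = 0.1587 M.
Kb = Kw/Ka = 1.0e-14 / 1.0 x 10^-10 = 0.000100.
[OH^-] = sqrt(Kb x [C6H5O-]) = sqrt(0.000100 x 0.1587) = 0.00398 M.
pOH = 2.40, so pH = 14.00 - 2.40 = 11.60.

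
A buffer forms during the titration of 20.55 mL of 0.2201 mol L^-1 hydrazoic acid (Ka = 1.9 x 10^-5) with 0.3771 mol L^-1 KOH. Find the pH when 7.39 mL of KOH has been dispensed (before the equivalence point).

4.93

Initial n(HN3) = 0.2201 x 0.02055 = 0.004523 mol.
n(KOH) added = 0.3771 x 0.007390 = 0.002787 mol, converting that many moles of HN3 to N3-.
Remaining n(HN3) = 0.001736 mol; n(N3-) = 0.002787 mol.
By Henderson-Hasselbalch, pH = pKa + log([A^-]/[HA]) = 4.72 + log(0.002787/0.001736) = 4.72 + (+0.21) = 4.93.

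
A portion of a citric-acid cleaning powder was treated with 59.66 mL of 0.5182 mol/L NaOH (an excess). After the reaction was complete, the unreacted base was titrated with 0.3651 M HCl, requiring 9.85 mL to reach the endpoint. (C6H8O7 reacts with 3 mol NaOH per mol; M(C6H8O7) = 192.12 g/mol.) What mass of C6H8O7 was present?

Total n(NaOH) added = 0.5182 x 0.05966 = 0.03092 mol.
n(HCl) used = 0.3651 x 0.009850 = 0.003596 mol, which equals the excess n(NaOH).
So n(NaOH) consumed by the sample = 0.03092 - 0.003596 = 0.02732 mol.
n(C6H8O7) = 0.02732 / 3 = 0.009107 mol.
mass = 0.009107 mol x 192.12 g/mol = 1.75 g.

1.75 g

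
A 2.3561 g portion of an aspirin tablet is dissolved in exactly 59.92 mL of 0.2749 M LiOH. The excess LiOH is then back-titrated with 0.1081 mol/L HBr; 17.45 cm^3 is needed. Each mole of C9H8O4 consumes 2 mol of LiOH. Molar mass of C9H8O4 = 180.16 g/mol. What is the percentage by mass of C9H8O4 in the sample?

55.8%

Total n(LiOH) added = 0.2749 x 0.05992 = 0.01647 mol.
n(HBr) used = 0.1081 x 0.01745 = 0.001886 mol, which equals the excess n(LiOH).
So n(LiOH) consumed by the sample = 0.01647 - 0.001886 = 0.01459 mol.
n(C9H8O4) = 0.01459 / 2 = 0.007293 mol.
mass C9H8O4 = 0.007293 x 180.16 = 1.314 g, so %C9H8O4 = 1.314/2.3561 x 100 = 55.8%.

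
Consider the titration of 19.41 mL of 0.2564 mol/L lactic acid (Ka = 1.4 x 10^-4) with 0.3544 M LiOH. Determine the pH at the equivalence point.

8.51

n(HC3H5O3) = 0.2564 x 0.01941 = 0.004977 mol; V(LiOH) at equivalence = 0.004977/0.3544 = 0.01404 L.
At equivalence all the acid is converted to C3H5O3-; total volume = 0.01941 + 0.01404 = 0.03345 L, so [C3H5O3-] = 0.004977/0.03345 = 0.1488 M.
Kb = Kw/Ka = 1.0e-14 / 1.4 x 10^-4 = 7.14e-11.
[OH^-] = sqrt(Kb x [C3H5O3-]) = sqrt(7.14e-11 x 0.1488) = 3.26e-6 M.
pOH = 5.49, so pH = 14.00 - 5.49 = 8.51.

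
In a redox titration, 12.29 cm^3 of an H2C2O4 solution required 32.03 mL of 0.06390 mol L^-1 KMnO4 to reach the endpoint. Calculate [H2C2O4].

0.416 M

n(KMnO4) = 0.06390 x 0.03203 = 0.002047 mol.
From the balanced equation, 2 mol KMnO4 reacts with 5 mol H2C2O4, so n(H2C2O4) = 0.002047 x 5/2 = 0.005117 mol.
[H2C2O4] = 0.005117 / 0.01229 L = 0.416 M.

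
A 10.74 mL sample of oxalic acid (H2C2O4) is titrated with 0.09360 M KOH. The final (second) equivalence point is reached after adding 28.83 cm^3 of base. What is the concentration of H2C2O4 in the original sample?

n(KOH) = 0.09360 x 0.02883 = 0.002698 mol.
At the final (second) equivalence point, 2 mol OH^- react per mol H2C2O4, so n(H2C2O4) = 0.002698 / 2 = 0.001349 mol.
[H2C2O4] = 0.001349 / 0.01074 L = 0.126 M.

0.126 M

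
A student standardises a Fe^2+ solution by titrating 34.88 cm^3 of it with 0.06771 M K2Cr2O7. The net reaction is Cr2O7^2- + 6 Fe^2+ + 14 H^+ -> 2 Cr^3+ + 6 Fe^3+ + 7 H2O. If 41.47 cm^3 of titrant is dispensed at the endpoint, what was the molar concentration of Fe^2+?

0.483 M

n(K2Cr2O7) = 0.06771 x 0.04147 = 0.002808 mol.
From the balanced equation, 1 mol K2Cr2O7 reacts with 6 mol Fe^2+, so n(Fe^2+) = 0.002808 x 6/1 = 0.01685 mol.
[Fe^2+] = 0.01685 / 0.03488 L = 0.483 M.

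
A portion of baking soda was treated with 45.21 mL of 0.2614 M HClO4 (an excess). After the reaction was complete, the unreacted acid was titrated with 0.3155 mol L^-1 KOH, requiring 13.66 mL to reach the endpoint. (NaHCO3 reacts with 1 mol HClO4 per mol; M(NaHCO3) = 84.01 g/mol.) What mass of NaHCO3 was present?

0.631 g

Total n(HClO4) added = 0.2614 x 0.04521 = 0.01182 mol.
n(KOH) used = 0.3155 x 0.01366 = 0.004310 mol, which equals the excess n(HClO4).
So n(HClO4) consumed by the sample = 0.01182 - 0.004310 = 0.007508 mol.
n(NaHCO3) = 0.007508 / 1 = 0.007508 mol.
mass = 0.007508 mol x 84.01 g/mol = 0.631 g.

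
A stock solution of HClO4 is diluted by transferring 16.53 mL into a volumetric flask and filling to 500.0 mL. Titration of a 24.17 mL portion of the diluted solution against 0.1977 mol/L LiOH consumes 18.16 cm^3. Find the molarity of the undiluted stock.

n(LiOH) = 0.1977 x 0.01816 = 0.003590 mol.
n(HClO4) in the aliquot = 0.003590 mol.
[diluted HClO4] = 0.003590 / 0.02417 = 0.1485 M.
Dilution factor = 500.0/16.53 = 30.25, so [stock] = 0.1485 x 30.25 = 4.49 M.

4.49 M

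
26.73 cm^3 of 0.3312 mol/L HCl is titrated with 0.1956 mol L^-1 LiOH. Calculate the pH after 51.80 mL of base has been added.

12.21

n(acid) = 0.3312 x 0.02673 = 0.008853 mol; n(LiOH) added = 0.1956 x 0.05180 = 0.01013 mol.
Base is in excess by 0.01013 - 0.008853 = 0.001279 mol in a total volume of 0.07853 L.
[OH^-] = 0.001279/0.07853 = 0.01629 M, so pOH = 1.79 and pH = 14.00 - 1.79 = 12.21.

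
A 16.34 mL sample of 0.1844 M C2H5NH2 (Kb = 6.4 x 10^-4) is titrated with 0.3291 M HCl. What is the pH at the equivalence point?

n(C2H5NH2) = 0.1844 x 0.01634 = 0.003013 mol; V(HCl) at equivalence = 0.003013/0.3291 = 0.009156 L.
At equivalence the base is fully converted to C2H5NH3+; total volume = 0.02550 L, so [C2H5NH3+] = 0.003013/0.02550 = 0.1182 M.
Ka(C2H5NH3+) = Kw/Kb = 1.0e-14 / 6.4 x 10^-4 = 1.56e-11.
[H^+] = sqrt(Ka x [C2H5NH3+]) = sqrt(1.56e-11 x 0.1182) = 1.36e-6 M.
pH = -log(1.36e-6) = 5.87.

5.87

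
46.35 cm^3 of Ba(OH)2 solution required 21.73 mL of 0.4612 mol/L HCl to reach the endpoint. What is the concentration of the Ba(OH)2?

0.108 M

n(HCl) delivered = 0.4612 x 0.02173 = 0.01002 mol.
The reaction is 1 Ba(OH)2 + 2 HCl, so n(Ba(OH)2) = 0.01002 x 1/2 = 0.005011 mol.
[Ba(OH)2] = 0.005011 mol / 0.04635 L = 0.108 M.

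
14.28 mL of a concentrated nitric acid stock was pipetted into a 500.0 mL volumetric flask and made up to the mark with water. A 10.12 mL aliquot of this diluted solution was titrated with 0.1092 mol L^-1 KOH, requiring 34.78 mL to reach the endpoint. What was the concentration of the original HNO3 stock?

n(KOH) = 0.1092 x 0.03478 = 0.003798 mol.
n(HNO3) in the aliquot = 0.003798 mol.
[diluted HNO3] = 0.003798 / 0.01012 = 0.3753 M.
Dilution factor = 500.0/14.28 = 35.01, so [stock] = 0.3753 x 35.01 = 13.1 M.

13.1 M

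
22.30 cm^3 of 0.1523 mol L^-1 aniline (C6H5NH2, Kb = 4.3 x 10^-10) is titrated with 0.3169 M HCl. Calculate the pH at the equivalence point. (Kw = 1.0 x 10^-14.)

2.81

n(C6H5NH2) = 0.1523 x 0.02230 = 0.003396 mol; V(HCl) at equivalence = 0.003396/0.3169 = 0.01072 L.
At equivalence the base is fully converted to C6H5NH3+; total volume = 0.03302 L, so [C6H5NH3+] = 0.003396/0.03302 = 0.1029 M.
Ka(C6H5NH3+) = Kw/Kb = 1.0e-14 / 4.3 x 10^-10 = 2.33e-5.
[H^+] = sqrt(Ka x [C6H5NH3+]) = sqrt(2.33e-5 x 0.1029) = 0.00155 M.
pH = -log(0.00155) = 2.81.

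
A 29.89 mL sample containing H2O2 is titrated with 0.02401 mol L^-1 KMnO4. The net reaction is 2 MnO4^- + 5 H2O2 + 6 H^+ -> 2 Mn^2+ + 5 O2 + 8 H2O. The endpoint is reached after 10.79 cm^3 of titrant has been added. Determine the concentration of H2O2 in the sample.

n(KMnO4) = 0.02401 x 0.01079 = 0.0002591 mol.
From the balanced equation, 2 mol KMnO4 reacts with 5 mol H2O2, so n(H2O2) = 0.0002591 x 5/2 = 0.0006477 mol.
[H2O2] = 0.0006477 / 0.02989 L = 0.0217 M.

0.0217 M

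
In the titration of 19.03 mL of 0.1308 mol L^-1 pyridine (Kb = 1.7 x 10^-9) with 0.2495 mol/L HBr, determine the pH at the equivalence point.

n(C5H5N) = 0.1308 x 0.01903 = 0.002489 mol; V(HBr) at equivalence = 0.002489/0.2495 = 0.009976 L.
At equivalence the base is fully converted to C5H5NH+; total volume = 0.02901 L, so [C5H5NH+] = 0.002489/0.02901 = 0.08581 M.
Ka(C5H5NH+) = Kw/Kb = 1.0e-14 / 1.7 x 10^-9 = 5.88e-6.
[H^+] = sqrt(Ka x [C5H5NH+]) = sqrt(5.88e-6 x 0.08581) = 0.000710 M.
pH = -log(0.000710) = 3.15.

3.15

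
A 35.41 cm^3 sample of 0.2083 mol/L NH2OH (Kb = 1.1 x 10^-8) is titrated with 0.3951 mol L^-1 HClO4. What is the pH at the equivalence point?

3.45

n(NH2OH) = 0.2083 x 0.03541 = 0.007376 mol; V(HClO4) at equivalence = 0.007376/0.3951 = 0.01867 L.
At equivalence the base is fully converted to NH3OH+; total volume = 0.05408 L, so [NH3OH+] = 0.007376/0.05408 = 0.1364 M.
Ka(NH3OH+) = Kw/Kb = 1.0e-14 / 1.1 x 10^-8 = 9.09e-7.
[H^+] = sqrt(Ka x [NH3OH+]) = sqrt(9.09e-7 x 0.1364) = 0.000352 M.
pH = -log(0.000352) = 3.45.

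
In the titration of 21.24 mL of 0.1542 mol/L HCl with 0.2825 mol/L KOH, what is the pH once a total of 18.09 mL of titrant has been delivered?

n(acid) = 0.1542 x 0.02124 = 0.003275 mol; n(KOH) added = 0.2825 x 0.01809 = 0.005110 mol.
Base is in excess by 0.005110 - 0.003275 = 0.001835 mol in a total volume of 0.03933 L.
[OH^-] = 0.001835/0.03933 = 0.04666 M, so pOH = 1.33 and pH = 14.00 - 1.33 = 12.67.

12.67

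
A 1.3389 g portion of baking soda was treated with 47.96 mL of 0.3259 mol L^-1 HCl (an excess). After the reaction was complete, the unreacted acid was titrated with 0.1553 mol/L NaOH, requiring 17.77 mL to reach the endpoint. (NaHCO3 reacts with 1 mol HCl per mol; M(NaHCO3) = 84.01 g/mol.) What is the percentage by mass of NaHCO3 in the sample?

80.8%

Total n(HCl) added = 0.3259 x 0.04796 = 0.01563 mol.
n(NaOH) used = 0.1553 x 0.01777 = 0.002760 mol, which equals the excess n(HCl).
So n(HCl) consumed by the sample = 0.01563 - 0.002760 = 0.01287 mol.
n(NaHCO3) = 0.01287 / 1 = 0.01287 mol.
mass NaHCO3 = 0.01287 x 84.01 = 1.081 g, so %NaHCO3 = 1.081/1.3389 x 100 = 80.8%.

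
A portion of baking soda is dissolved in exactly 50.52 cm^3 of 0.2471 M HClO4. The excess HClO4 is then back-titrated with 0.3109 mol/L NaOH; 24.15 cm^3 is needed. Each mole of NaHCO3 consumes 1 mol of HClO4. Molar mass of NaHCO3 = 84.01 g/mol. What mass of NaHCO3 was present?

0.418 g

Total n(HClO4) added = 0.2471 x 0.05052 = 0.01248 mol.
n(NaOH) used = 0.3109 x 0.02415 = 0.007508 mol, which equals the excess n(HClO4).
So n(HClO4) consumed by the sample = 0.01248 - 0.007508 = 0.004975 mol.
n(NaHCO3) = 0.004975 / 1 = 0.004975 mol.
mass = 0.004975 mol x 84.01 g/mol = 0.418 g.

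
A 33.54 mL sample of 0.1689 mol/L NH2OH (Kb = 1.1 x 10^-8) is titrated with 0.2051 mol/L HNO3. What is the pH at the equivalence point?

3.54

n(NH2OH) = 0.1689 x 0.03354 = 0.005665 mol; V(HNO3) at equivalence = 0.005665/0.2051 = 0.02762 L.
At equivalence the base is fully converted to NH3OH+; total volume = 0.06116 L, so [NH3OH+] = 0.005665/0.06116 = 0.09262 M.
Ka(NH3OH+) = Kw/Kb = 1.0e-14 / 1.1 x 10^-8 = 9.09e-7.
[H^+] = sqrt(Ka x [NH3OH+]) = sqrt(9.09e-7 x 0.09262) = 0.000290 M.
pH = -log(0.000290) = 3.54.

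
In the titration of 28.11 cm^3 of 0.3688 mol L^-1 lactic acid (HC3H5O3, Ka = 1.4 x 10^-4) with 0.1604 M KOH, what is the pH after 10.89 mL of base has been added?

3.16

Initial n(HC3H5O3) = 0.3688 x 0.02811 = 0.01037 mol.
n(KOH) added = 0.1604 x 0.01089 = 0.001747 mol, converting that many moles of HC3H5O3 to C3H5O3-.
Remaining n(HC3H5O3) = 0.008620 mol; n(C3H5O3-) = 0.001747 mol.
By Henderson-Hasselbalch, pH = pKa + log([A^-]/[HA]) = 3.85 + log(0.001747/0.008620) = 3.85 + (-0.69) = 3.16.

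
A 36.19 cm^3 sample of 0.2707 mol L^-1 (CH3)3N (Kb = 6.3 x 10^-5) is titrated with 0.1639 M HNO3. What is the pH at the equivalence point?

5.40

n((CH3)3N) = 0.2707 x 0.03619 = 0.009797 mol; V(HNO3) at equivalence = 0.009797/0.1639 = 0.05977 L.
At equivalence the base is fully converted to (CH3)3NH+; total volume = 0.09596 L, so [(CH3)3NH+] = 0.009797/0.09596 = 0.1021 M.
Ka((CH3)3NH+) = Kw/Kb = 1.0e-14 / 6.3 x 10^-5 = 1.59e-10.
[H^+] = sqrt(Ka x [(CH3)3NH+]) = sqrt(1.59e-10 x 0.1021) = 4.03e-6 M.
pH = -log(4.03e-6) = 5.40.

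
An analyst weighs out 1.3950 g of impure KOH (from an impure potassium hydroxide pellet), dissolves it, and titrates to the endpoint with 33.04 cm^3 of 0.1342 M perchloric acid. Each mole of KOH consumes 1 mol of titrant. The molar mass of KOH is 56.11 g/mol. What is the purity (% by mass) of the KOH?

n(HClO4) = 0.1342 x 0.03304 = 0.004434 mol.
n(KOH) = 0.004434 / 1 = 0.004434 mol.
mass of KOH = 0.004434 x 56.11 = 0.2488 g.
% purity = 0.2488 / 1.3950 x 100 = 17.8%.

17.8%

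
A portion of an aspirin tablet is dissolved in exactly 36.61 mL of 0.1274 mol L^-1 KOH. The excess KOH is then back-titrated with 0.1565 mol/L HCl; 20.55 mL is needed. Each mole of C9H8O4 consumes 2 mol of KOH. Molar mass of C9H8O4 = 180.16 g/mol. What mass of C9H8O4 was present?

0.130 g

Total n(KOH) added = 0.1274 x 0.03661 = 0.004664 mol.
n(HCl) used = 0.1565 x 0.02055 = 0.003216 mol, which equals the excess n(KOH).
So n(KOH) consumed by the sample = 0.004664 - 0.003216 = 0.001448 mol.
n(C9H8O4) = 0.001448 / 2 = 0.0007240 mol.
mass = 0.0007240 mol x 180.16 g/mol = 0.130 g.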